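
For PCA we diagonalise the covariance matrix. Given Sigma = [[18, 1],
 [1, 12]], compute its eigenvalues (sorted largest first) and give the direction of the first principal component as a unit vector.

Step 1 — characteristic polynomial of 2×2 Sigma:
  det(Sigma - λI) = λ² - trace · λ + det = 0.
  trace = 18 + 12 = 30, det = 18·12 - (1)² = 215.
Step 2 — discriminant:
  Δ = trace² - 4·det = 900 - 860 = 40.
Step 3 — eigenvalues:
  λ = (trace ± √Δ)/2 = (30 ± 6.3246)/2,
  λ_1 = 18.1623,  λ_2 = 11.8377.

Step 4 — unit eigenvector for λ_1: solve (Sigma - λ_1 I)v = 0. First row:
  (18 - 18.1623)·v_x + (1)·v_y = 0, i.e. (-0.1623)·v_x + (1)·v_y = 0,
  so v ∝ (b, λ_1 - a) = (1, 0.1623) = u.
  ||u|| = √((1)² + (0.1623)²) = √(1.0263) ≈ 1.0131,
  v_1 = u/||u|| ≈ (0.9871, 0.1602) (||v_1|| = 1).

λ_1 = 18.1623,  λ_2 = 11.8377;  v_1 ≈ (0.9871, 0.1602)


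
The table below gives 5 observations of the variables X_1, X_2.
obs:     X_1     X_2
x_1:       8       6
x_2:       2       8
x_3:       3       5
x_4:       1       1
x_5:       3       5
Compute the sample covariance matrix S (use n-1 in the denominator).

Step 1 — column means:
  mean(X_1) = (8 + 2 + 3 + 1 + 3) / 5 = 17/5 = 3.4
  mean(X_2) = (6 + 8 + 5 + 1 + 5) / 5 = 25/5 = 5

Step 2 — sample covariance S[i,j] = (1/(n-1)) · Σ_k (x_{k,i} - mean_i) · (x_{k,j} - mean_j), with n-1 = 4.
  S[X_1,X_1] = ((4.6)·(4.6) + (-1.4)·(-1.4) + (-0.4)·(-0.4) + (-2.4)·(-2.4) + (-0.4)·(-0.4)) / 4 = 29.2/4 = 7.3
  S[X_1,X_2] = ((4.6)·(1) + (-1.4)·(3) + (-0.4)·(0) + (-2.4)·(-4) + (-0.4)·(0)) / 4 = 10/4 = 2.5
  S[X_2,X_2] = ((1)·(1) + (3)·(3) + (0)·(0) + (-4)·(-4) + (0)·(0)) / 4 = 26/4 = 6.5

S is symmetric (S[j,i] = S[i,j]). Assembling:

S = [[7.3, 2.5],
 [2.5, 6.5]]


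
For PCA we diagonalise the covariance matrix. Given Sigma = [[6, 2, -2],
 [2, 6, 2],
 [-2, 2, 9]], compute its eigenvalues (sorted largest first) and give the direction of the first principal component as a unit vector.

Step 1 — characteristic polynomial p(λ) = det(λI - Sigma) = λ³ - tr·λ² + c_1·λ - det, where tr = trace, c_1 = sum of the principal 2×2 minors, det = det(Sigma):
  tr = 6 + 6 + 9 = 21,
  c_1 = (6·6 - (2)²) + (6·9 - (-2)²) + (6·9 - (2)²) = 32 + 50 + 50 = 132,
  det = 6·(6·9 - (2)²) - (2)·((2)·9 - (2)·(-2)) + (-2)·((2)·(2) - 6·(-2)) = 6·(50) - (2)·(22) + (-2)·(16) = 224.
  So p(λ) = λ³ - 21λ² + 132λ - 224.
Step 2 — look for an integer root (rational root theorem: any rational root is an integer divisor of 224). Testing λ = 8:
  p(8) = 512 - 1344 + 1056 - 224 = 0  ✓
  Dividing out (λ - 8): p(λ) = (λ - 8)(λ² - 13λ + 28).
Step 3 — remaining eigenvalues from the quadratic λ² - 13λ + 28 = 0:
  Δ = 13² - 4·28 = 169 - 112 = 57,  λ = (13 ± √57)/2 = (13 ± 7.5498)/2 ≈ 10.2749 or 2.7251.
  Sorted: λ_1 = 10.2749,  λ_2 = 8,  λ_3 = 2.7251  (check: sum = 21 = tr ✓).

Step 4 — unit eigenvector for λ_1 ≈ 10.2749: v spans the null space of (Sigma - λ_1 I), whose rows are
  r_1 = (-4.2749, 2, -2),  r_2 = (2, -4.2749, 2),  r_3 = (-2, 2, -1.2749).
  v is orthogonal to every row, so take v ∝ r_1 × r_2 = ((2)·(2) - (-2)·(-4.2749), (-2)·(2) - (-4.2749)·(2), (-4.2749)·(-4.2749) - (2)·(2)) ≈ (-4.5498, 4.5498, 14.2749).
  Rescale (multiply by -1 so the first nonzero entry is positive): u = (4.5498, -4.5498, -14.2749).
  ||u|| = √((4.5498)² + (-4.5498)² + (-14.2749)²) = √(245.1752) ≈ 15.6581,  v_1 = u/||u|| ≈ (0.2906, -0.2906, -0.9117) (||v_1|| = 1).

λ_1 = 10.2749,  λ_2 = 8,  λ_3 = 2.7251;  v_1 ≈ (0.2906, -0.2906, -0.9117)


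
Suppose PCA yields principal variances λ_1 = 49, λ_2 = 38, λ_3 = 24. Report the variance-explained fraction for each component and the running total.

Step 1 — total variance = trace(Sigma) = Σ λ_i = 49 + 38 + 24 = 111.

Step 2 — fraction explained by component i = λ_i / Σ λ:
  PC1: 49/111 = 0.4414
  PC2: 38/111 = 0.3423
  PC3: 24/111 = 0.2162

Step 3 — cumulative fraction after k components = (λ_1 + ... + λ_k) / Σ λ:
  k = 1: 49/111 = 0.4414
  k = 2: (49 + 38)/111 = 87/111 = 0.7838
  k = 3: (49 + 38 + 24)/111 = 111/111 = 1

Summary (fraction, with percent):

explained: PC1 0.4414 (44.14%), PC2 0.3423 (34.23%), PC3 0.2162 (21.62%);  cumulative: 0.4414, 0.7838, 1


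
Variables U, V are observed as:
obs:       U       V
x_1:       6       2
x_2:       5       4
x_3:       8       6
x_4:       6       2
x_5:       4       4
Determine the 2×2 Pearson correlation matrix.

Step 1 — column means:
  mean(U) = (6 + 5 + 8 + 6 + 4) / 5 = 29/5 = 5.8
  mean(V) = (2 + 4 + 6 + 2 + 4) / 5 = 18/5 = 3.6

Step 2 — sample variances and covariances s[i,j] = (1/(n-1)) · Σ_k (x_{k,i} - mean_i) · (x_{k,j} - mean_j), with n-1 = 4:
  s[U,U] = ((0.2)·(0.2) + (-0.8)·(-0.8) + (2.2)·(2.2) + (0.2)·(0.2) + (-1.8)·(-1.8)) / 4 = 8.8/4 = 2.2
  s[U,V] = ((0.2)·(-1.6) + (-0.8)·(0.4) + (2.2)·(2.4) + (0.2)·(-1.6) + (-1.8)·(0.4)) / 4 = 3.6/4 = 0.9
  s[V,V] = ((-1.6)·(-1.6) + (0.4)·(0.4) + (2.4)·(2.4) + (-1.6)·(-1.6) + (0.4)·(0.4)) / 4 = 11.2/4 = 2.8
  Sample standard deviations s_i = √(s[i,i]):
  s(U) = √(2.2) = 1.4832
  s(V) = √(2.8) = 1.6733

Step 3 — r_{ij} = s_{ij} / (s_i · s_j):
  r[U,U] = 1 (diagonal).
  r[U,V] = 0.9 / (1.4832 · 1.6733) = 0.9 / 2.4819 = 0.3626
  r[V,V] = 1 (diagonal).

R is symmetric with unit diagonal. Assembling:

R = [[1, 0.3626],
 [0.3626, 1]]


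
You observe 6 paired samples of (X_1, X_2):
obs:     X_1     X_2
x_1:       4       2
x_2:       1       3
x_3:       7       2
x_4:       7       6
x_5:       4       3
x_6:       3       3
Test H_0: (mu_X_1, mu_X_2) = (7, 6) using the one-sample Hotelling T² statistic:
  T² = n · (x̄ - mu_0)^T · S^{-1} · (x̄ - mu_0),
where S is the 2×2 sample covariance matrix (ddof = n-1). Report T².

Step 1 — sample mean vector:
  mean(X_1) = (4 + 1 + 7 + 7 + 4 + 3) / 6 = 26/6 = 4.3333
  mean(X_2) = (2 + 3 + 2 + 6 + 3 + 3) / 6 = 19/6 = 3.1667
  x̄ = (4.3333, 3.1667),  deviation x̄ - mu_0 = (4.3333, 3.1667) - (7, 6) = (-2.6667, -2.8333).

Step 2 — sample covariance matrix, S[i,j] = (1/(n-1)) · Σ_k (x_{k,i} - mean_i) · (x_{k,j} - mean_j), divisor n-1 = 5:
  S[X_1,X_1] = ((-0.3333)·(-0.3333) + (-3.3333)·(-3.3333) + (2.6667)·(2.6667) + (2.6667)·(2.6667) + (-0.3333)·(-0.3333) + (-1.3333)·(-1.3333)) / 5 = 27.3333/5 = 5.4667
  S[X_1,X_2] = ((-0.3333)·(-1.1667) + (-3.3333)·(-0.1667) + (2.6667)·(-1.1667) + (2.6667)·(2.8333) + (-0.3333)·(-0.1667) + (-1.3333)·(-0.1667)) / 5 = 5.6667/5 = 1.1333
  S[X_2,X_2] = ((-1.1667)·(-1.1667) + (-0.1667)·(-0.1667) + (-1.1667)·(-1.1667) + (2.8333)·(2.8333) + (-0.1667)·(-0.1667) + (-0.1667)·(-0.1667)) / 5 = 10.8333/5 = 2.1667
  S = [[5.4667, 1.1333],
 [1.1333, 2.1667]].

Step 3 — invert S. det(S) = 5.4667·2.1667 - (1.1333)² = 10.56.
  S^{-1} = (1/det) · [[d, -b], [-b, a]] = [[0.2052, -0.1073],
 [-0.1073, 0.5177]].

Step 4 — quadratic form (x̄ - mu_0)^T · S^{-1} · (x̄ - mu_0):
  S^{-1} · (x̄ - mu_0) = (-0.2431, -1.1806),
  (x̄ - mu_0)^T · [...] = (-2.6667)·(-0.2431) + (-2.8333)·(-1.1806) = 3.9931.

Step 5 — scale by n: T² = 6 · 3.9931 = 23.9583.

T² ≈ 23.9583


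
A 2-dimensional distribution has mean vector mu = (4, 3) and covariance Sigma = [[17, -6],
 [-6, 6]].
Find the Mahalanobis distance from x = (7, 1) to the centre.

Step 1 — centre the observation: (x - mu) = (3, -2).

Step 2 — invert Sigma. det(Sigma) = 17·6 - (-6)² = 66.
  Sigma^{-1} = (1/det) · [[d, -b], [-b, a]] = [[0.0909, 0.0909],
 [0.0909, 0.2576]].

Step 3 — form the quadratic (x - mu)^T · Sigma^{-1} · (x - mu):
  Sigma^{-1} · (x - mu) = (0.0909, -0.2424).
  (x - mu)^T · [Sigma^{-1} · (x - mu)] = (3)·(0.0909) + (-2)·(-0.2424) = 0.7576.

Step 4 — take square root: d = √(0.7576) ≈ 0.8704.

d(x, mu) = √(0.7576) ≈ 0.8704


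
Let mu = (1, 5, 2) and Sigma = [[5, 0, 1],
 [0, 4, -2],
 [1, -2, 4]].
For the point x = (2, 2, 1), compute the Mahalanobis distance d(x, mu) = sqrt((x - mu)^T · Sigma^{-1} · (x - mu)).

Step 1 — centre the observation: (x - mu) = (1, -3, -1).

Step 2 — invert Sigma (cofactor / det for 3×3, or solve directly):
  Sigma^{-1} = [[0.2143, -0.0357, -0.0714],
 [-0.0357, 0.3393, 0.1786],
 [-0.0714, 0.1786, 0.3571]].

Step 3 — form the quadratic (x - mu)^T · Sigma^{-1} · (x - mu):
  Sigma^{-1} · (x - mu) = (0.3929, -1.2321, -0.9643).
  (x - mu)^T · [Sigma^{-1} · (x - mu)] = (1)·(0.3929) + (-3)·(-1.2321) + (-1)·(-0.9643) = 5.0536.

Step 4 — take square root: d = √(5.0536) ≈ 2.248.

d(x, mu) = √(5.0536) ≈ 2.248


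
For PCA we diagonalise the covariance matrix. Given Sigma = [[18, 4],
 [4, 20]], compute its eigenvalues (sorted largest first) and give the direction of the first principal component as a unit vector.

Step 1 — characteristic polynomial of 2×2 Sigma:
  det(Sigma - λI) = λ² - trace · λ + det = 0.
  trace = 18 + 20 = 38, det = 18·20 - (4)² = 344.
Step 2 — discriminant:
  Δ = trace² - 4·det = 1444 - 1376 = 68.
Step 3 — eigenvalues:
  λ = (trace ± √Δ)/2 = (38 ± 8.2462)/2,
  λ_1 = 23.1231,  λ_2 = 14.8769.

Step 4 — unit eigenvector for λ_1: solve (Sigma - λ_1 I)v = 0. First row:
  (18 - 23.1231)·v_x + (4)·v_y = 0, i.e. (-5.1231)·v_x + (4)·v_y = 0,
  so v ∝ (b, λ_1 - a) = (4, 5.1231) = u.
  ||u|| = √((4)² + (5.1231)²) = √(42.2462) ≈ 6.4997,
  v_1 = u/||u|| ≈ (0.6154, 0.7882) (||v_1|| = 1).

λ_1 = 23.1231,  λ_2 = 14.8769;  v_1 ≈ (0.6154, 0.7882)


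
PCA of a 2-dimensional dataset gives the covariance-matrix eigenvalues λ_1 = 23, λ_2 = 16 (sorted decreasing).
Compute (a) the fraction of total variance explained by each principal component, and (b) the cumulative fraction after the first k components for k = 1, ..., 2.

Step 1 — total variance = trace(Sigma) = Σ λ_i = 23 + 16 = 39.

Step 2 — fraction explained by component i = λ_i / Σ λ:
  PC1: 23/39 = 0.5897
  PC2: 16/39 = 0.4103

Step 3 — cumulative fraction after k components = (λ_1 + ... + λ_k) / Σ λ:
  k = 1: 23/39 = 0.5897
  k = 2: (23 + 16)/39 = 39/39 = 1

Summary (fraction, with percent):

explained: PC1 0.5897 (58.97%), PC2 0.4103 (41.03%);  cumulative: 0.5897, 1


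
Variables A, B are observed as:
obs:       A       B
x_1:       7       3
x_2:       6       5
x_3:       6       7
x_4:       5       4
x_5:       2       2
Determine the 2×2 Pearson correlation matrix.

Step 1 — column means:
  mean(A) = (7 + 6 + 6 + 5 + 2) / 5 = 26/5 = 5.2
  mean(B) = (3 + 5 + 7 + 4 + 2) / 5 = 21/5 = 4.2

Step 2 — sample variances and covariances s[i,j] = (1/(n-1)) · Σ_k (x_{k,i} - mean_i) · (x_{k,j} - mean_j), with n-1 = 4:
  s[A,A] = ((1.8)·(1.8) + (0.8)·(0.8) + (0.8)·(0.8) + (-0.2)·(-0.2) + (-3.2)·(-3.2)) / 4 = 14.8/4 = 3.7
  s[A,B] = ((1.8)·(-1.2) + (0.8)·(0.8) + (0.8)·(2.8) + (-0.2)·(-0.2) + (-3.2)·(-2.2)) / 4 = 7.8/4 = 1.95
  s[B,B] = ((-1.2)·(-1.2) + (0.8)·(0.8) + (2.8)·(2.8) + (-0.2)·(-0.2) + (-2.2)·(-2.2)) / 4 = 14.8/4 = 3.7
  Sample standard deviations s_i = √(s[i,i]):
  s(A) = √(3.7) = 1.9235
  s(B) = √(3.7) = 1.9235

Step 3 — r_{ij} = s_{ij} / (s_i · s_j):
  r[A,A] = 1 (diagonal).
  r[A,B] = 1.95 / (1.9235 · 1.9235) = 1.95 / 3.7 = 0.527
  r[B,B] = 1 (diagonal).

R is symmetric with unit diagonal. Assembling:

R = [[1, 0.527],
 [0.527, 1]]


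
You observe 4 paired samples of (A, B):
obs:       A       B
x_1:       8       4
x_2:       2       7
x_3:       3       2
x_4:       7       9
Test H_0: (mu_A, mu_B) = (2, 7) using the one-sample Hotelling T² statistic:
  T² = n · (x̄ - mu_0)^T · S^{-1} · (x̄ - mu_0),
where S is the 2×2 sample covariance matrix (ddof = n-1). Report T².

Step 1 — sample mean vector:
  mean(A) = (8 + 2 + 3 + 7) / 4 = 20/4 = 5
  mean(B) = (4 + 7 + 2 + 9) / 4 = 22/4 = 5.5
  x̄ = (5, 5.5),  deviation x̄ - mu_0 = (5, 5.5) - (2, 7) = (3, -1.5).

Step 2 — sample covariance matrix, S[i,j] = (1/(n-1)) · Σ_k (x_{k,i} - mean_i) · (x_{k,j} - mean_j), divisor n-1 = 3:
  S[A,A] = ((3)·(3) + (-3)·(-3) + (-2)·(-2) + (2)·(2)) / 3 = 26/3 = 8.6667
  S[A,B] = ((3)·(-1.5) + (-3)·(1.5) + (-2)·(-3.5) + (2)·(3.5)) / 3 = 5/3 = 1.6667
  S[B,B] = ((-1.5)·(-1.5) + (1.5)·(1.5) + (-3.5)·(-3.5) + (3.5)·(3.5)) / 3 = 29/3 = 9.6667
  S = [[8.6667, 1.6667],
 [1.6667, 9.6667]].

Step 3 — invert S. det(S) = 8.6667·9.6667 - (1.6667)² = 81.
  S^{-1} = (1/det) · [[d, -b], [-b, a]] = [[0.1193, -0.0206],
 [-0.0206, 0.107]].

Step 4 — quadratic form (x̄ - mu_0)^T · S^{-1} · (x̄ - mu_0):
  S^{-1} · (x̄ - mu_0) = (0.3889, -0.2222),
  (x̄ - mu_0)^T · [...] = (3)·(0.3889) + (-1.5)·(-0.2222) = 1.5.

Step 5 — scale by n: T² = 4 · 1.5 = 6.

T² ≈ 6


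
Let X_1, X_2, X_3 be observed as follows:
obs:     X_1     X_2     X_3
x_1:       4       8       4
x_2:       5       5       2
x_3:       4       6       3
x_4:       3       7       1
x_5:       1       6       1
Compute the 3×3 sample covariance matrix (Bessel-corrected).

Step 1 — column means:
  mean(X_1) = (4 + 5 + 4 + 3 + 1) / 5 = 17/5 = 3.4
  mean(X_2) = (8 + 5 + 6 + 7 + 6) / 5 = 32/5 = 6.4
  mean(X_3) = (4 + 2 + 3 + 1 + 1) / 5 = 11/5 = 2.2

Step 2 — sample covariance S[i,j] = (1/(n-1)) · Σ_k (x_{k,i} - mean_i) · (x_{k,j} - mean_j), with n-1 = 4.
  S[X_1,X_1] = ((0.6)·(0.6) + (1.6)·(1.6) + (0.6)·(0.6) + (-0.4)·(-0.4) + (-2.4)·(-2.4)) / 4 = 9.2/4 = 2.3
  S[X_1,X_2] = ((0.6)·(1.6) + (1.6)·(-1.4) + (0.6)·(-0.4) + (-0.4)·(0.6) + (-2.4)·(-0.4)) / 4 = -0.8/4 = -0.2
  S[X_1,X_3] = ((0.6)·(1.8) + (1.6)·(-0.2) + (0.6)·(0.8) + (-0.4)·(-1.2) + (-2.4)·(-1.2)) / 4 = 4.6/4 = 1.15
  S[X_2,X_2] = ((1.6)·(1.6) + (-1.4)·(-1.4) + (-0.4)·(-0.4) + (0.6)·(0.6) + (-0.4)·(-0.4)) / 4 = 5.2/4 = 1.3
  S[X_2,X_3] = ((1.6)·(1.8) + (-1.4)·(-0.2) + (-0.4)·(0.8) + (0.6)·(-1.2) + (-0.4)·(-1.2)) / 4 = 2.6/4 = 0.65
  S[X_3,X_3] = ((1.8)·(1.8) + (-0.2)·(-0.2) + (0.8)·(0.8) + (-1.2)·(-1.2) + (-1.2)·(-1.2)) / 4 = 6.8/4 = 1.7

S is symmetric (S[j,i] = S[i,j]). Assembling:

S = [[2.3, -0.2, 1.15],
 [-0.2, 1.3, 0.65],
 [1.15, 0.65, 1.7]]


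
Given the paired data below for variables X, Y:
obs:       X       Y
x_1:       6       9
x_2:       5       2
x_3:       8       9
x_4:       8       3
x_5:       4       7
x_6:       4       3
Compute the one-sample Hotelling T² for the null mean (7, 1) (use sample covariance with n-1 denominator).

Step 1 — sample mean vector:
  mean(X) = (6 + 5 + 8 + 8 + 4 + 4) / 6 = 35/6 = 5.8333
  mean(Y) = (9 + 2 + 9 + 3 + 7 + 3) / 6 = 33/6 = 5.5
  x̄ = (5.8333, 5.5),  deviation x̄ - mu_0 = (5.8333, 5.5) - (7, 1) = (-1.1667, 4.5).

Step 2 — sample covariance matrix, S[i,j] = (1/(n-1)) · Σ_k (x_{k,i} - mean_i) · (x_{k,j} - mean_j), divisor n-1 = 5:
  S[X,X] = ((0.1667)·(0.1667) + (-0.8333)·(-0.8333) + (2.1667)·(2.1667) + (2.1667)·(2.1667) + (-1.8333)·(-1.8333) + (-1.8333)·(-1.8333)) / 5 = 16.8333/5 = 3.3667
  S[X,Y] = ((0.1667)·(3.5) + (-0.8333)·(-3.5) + (2.1667)·(3.5) + (2.1667)·(-2.5) + (-1.8333)·(1.5) + (-1.8333)·(-2.5)) / 5 = 7.5/5 = 1.5
  S[Y,Y] = ((3.5)·(3.5) + (-3.5)·(-3.5) + (3.5)·(3.5) + (-2.5)·(-2.5) + (1.5)·(1.5) + (-2.5)·(-2.5)) / 5 = 51.5/5 = 10.3
  S = [[3.3667, 1.5],
 [1.5, 10.3]].

Step 3 — invert S. det(S) = 3.3667·10.3 - (1.5)² = 32.4267.
  S^{-1} = (1/det) · [[d, -b], [-b, a]] = [[0.3176, -0.0463],
 [-0.0463, 0.1038]].

Step 4 — quadratic form (x̄ - mu_0)^T · S^{-1} · (x̄ - mu_0):
  S^{-1} · (x̄ - mu_0) = (-0.5787, 0.5212),
  (x̄ - mu_0)^T · [...] = (-1.1667)·(-0.5787) + (4.5)·(0.5212) = 3.0205.

Step 5 — scale by n: T² = 6 · 3.0205 = 18.1229.

T² ≈ 18.1229


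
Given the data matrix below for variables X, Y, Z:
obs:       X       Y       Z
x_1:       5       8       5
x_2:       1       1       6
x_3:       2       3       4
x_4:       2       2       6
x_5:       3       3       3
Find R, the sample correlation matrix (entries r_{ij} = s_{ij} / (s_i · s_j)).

Step 1 — column means:
  mean(X) = (5 + 1 + 2 + 2 + 3) / 5 = 13/5 = 2.6
  mean(Y) = (8 + 1 + 3 + 2 + 3) / 5 = 17/5 = 3.4
  mean(Z) = (5 + 6 + 4 + 6 + 3) / 5 = 24/5 = 4.8

Step 2 — sample variances and covariances s[i,j] = (1/(n-1)) · Σ_k (x_{k,i} - mean_i) · (x_{k,j} - mean_j), with n-1 = 4:
  s[X,X] = ((2.4)·(2.4) + (-1.6)·(-1.6) + (-0.6)·(-0.6) + (-0.6)·(-0.6) + (0.4)·(0.4)) / 4 = 9.2/4 = 2.3
  s[X,Y] = ((2.4)·(4.6) + (-1.6)·(-2.4) + (-0.6)·(-0.4) + (-0.6)·(-1.4) + (0.4)·(-0.4)) / 4 = 15.8/4 = 3.95
  s[X,Z] = ((2.4)·(0.2) + (-1.6)·(1.2) + (-0.6)·(-0.8) + (-0.6)·(1.2) + (0.4)·(-1.8)) / 4 = -2.4/4 = -0.6
  s[Y,Y] = ((4.6)·(4.6) + (-2.4)·(-2.4) + (-0.4)·(-0.4) + (-1.4)·(-1.4) + (-0.4)·(-0.4)) / 4 = 29.2/4 = 7.3
  s[Y,Z] = ((4.6)·(0.2) + (-2.4)·(1.2) + (-0.4)·(-0.8) + (-1.4)·(1.2) + (-0.4)·(-1.8)) / 4 = -2.6/4 = -0.65
  s[Z,Z] = ((0.2)·(0.2) + (1.2)·(1.2) + (-0.8)·(-0.8) + (1.2)·(1.2) + (-1.8)·(-1.8)) / 4 = 6.8/4 = 1.7
  Sample standard deviations s_i = √(s[i,i]):
  s(X) = √(2.3) = 1.5166
  s(Y) = √(7.3) = 2.7019
  s(Z) = √(1.7) = 1.3038

Step 3 — r_{ij} = s_{ij} / (s_i · s_j):
  r[X,X] = 1 (diagonal).
  r[X,Y] = 3.95 / (1.5166 · 2.7019) = 3.95 / 4.0976 = 0.964
  r[X,Z] = -0.6 / (1.5166 · 1.3038) = -0.6 / 1.9774 = -0.3034
  r[Y,Y] = 1 (diagonal).
  r[Y,Z] = -0.65 / (2.7019 · 1.3038) = -0.65 / 3.5228 = -0.1845
  r[Z,Z] = 1 (diagonal).

R is symmetric with unit diagonal. Assembling:

R = [[1, 0.964, -0.3034],
 [0.964, 1, -0.1845],
 [-0.3034, -0.1845, 1]]


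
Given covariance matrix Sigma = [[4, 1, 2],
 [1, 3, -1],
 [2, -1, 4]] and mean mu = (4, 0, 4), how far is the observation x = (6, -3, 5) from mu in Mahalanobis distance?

Step 1 — centre the observation: (x - mu) = (2, -3, 1).

Step 2 — invert Sigma (cofactor / det for 3×3, or solve directly):
  Sigma^{-1} = [[0.4583, -0.25, -0.2917],
 [-0.25, 0.5, 0.25],
 [-0.2917, 0.25, 0.4583]].

Step 3 — form the quadratic (x - mu)^T · Sigma^{-1} · (x - mu):
  Sigma^{-1} · (x - mu) = (1.375, -1.75, -0.875).
  (x - mu)^T · [Sigma^{-1} · (x - mu)] = (2)·(1.375) + (-3)·(-1.75) + (1)·(-0.875) = 7.125.

Step 4 — take square root: d = √(7.125) ≈ 2.6693.

d(x, mu) = √(7.125) ≈ 2.6693


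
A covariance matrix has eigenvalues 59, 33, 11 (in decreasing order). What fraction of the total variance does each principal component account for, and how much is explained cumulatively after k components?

Step 1 — total variance = trace(Sigma) = Σ λ_i = 59 + 33 + 11 = 103.

Step 2 — fraction explained by component i = λ_i / Σ λ:
  PC1: 59/103 = 0.5728
  PC2: 33/103 = 0.3204
  PC3: 11/103 = 0.1068

Step 3 — cumulative fraction after k components = (λ_1 + ... + λ_k) / Σ λ:
  k = 1: 59/103 = 0.5728
  k = 2: (59 + 33)/103 = 92/103 = 0.8932
  k = 3: (59 + 33 + 11)/103 = 103/103 = 1

Summary (fraction, with percent):

explained: PC1 0.5728 (57.28%), PC2 0.3204 (32.04%), PC3 0.1068 (10.68%);  cumulative: 0.5728, 0.8932, 1


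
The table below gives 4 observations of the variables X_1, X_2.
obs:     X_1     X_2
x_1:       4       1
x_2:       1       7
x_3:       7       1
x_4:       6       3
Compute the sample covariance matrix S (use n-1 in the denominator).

Step 1 — column means:
  mean(X_1) = (4 + 1 + 7 + 6) / 4 = 18/4 = 4.5
  mean(X_2) = (1 + 7 + 1 + 3) / 4 = 12/4 = 3

Step 2 — sample covariance S[i,j] = (1/(n-1)) · Σ_k (x_{k,i} - mean_i) · (x_{k,j} - mean_j), with n-1 = 3.
  S[X_1,X_1] = ((-0.5)·(-0.5) + (-3.5)·(-3.5) + (2.5)·(2.5) + (1.5)·(1.5)) / 3 = 21/3 = 7
  S[X_1,X_2] = ((-0.5)·(-2) + (-3.5)·(4) + (2.5)·(-2) + (1.5)·(0)) / 3 = -18/3 = -6
  S[X_2,X_2] = ((-2)·(-2) + (4)·(4) + (-2)·(-2) + (0)·(0)) / 3 = 24/3 = 8

S is symmetric (S[j,i] = S[i,j]). Assembling:

S = [[7, -6],
 [-6, 8]]


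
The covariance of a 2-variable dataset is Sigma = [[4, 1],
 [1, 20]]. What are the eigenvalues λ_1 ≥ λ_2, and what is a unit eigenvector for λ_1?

Step 1 — characteristic polynomial of 2×2 Sigma:
  det(Sigma - λI) = λ² - trace · λ + det = 0.
  trace = 4 + 20 = 24, det = 4·20 - (1)² = 79.
Step 2 — discriminant:
  Δ = trace² - 4·det = 576 - 316 = 260.
Step 3 — eigenvalues:
  λ = (trace ± √Δ)/2 = (24 ± 16.1245)/2,
  λ_1 = 20.0623,  λ_2 = 3.9377.

Step 4 — unit eigenvector for λ_1: solve (Sigma - λ_1 I)v = 0. First row:
  (4 - 20.0623)·v_x + (1)·v_y = 0, i.e. (-16.0623)·v_x + (1)·v_y = 0,
  so v ∝ (b, λ_1 - a) = (1, 16.0623) = u.
  ||u|| = √((1)² + (16.0623)²) = √(258.9961) ≈ 16.0934,
  v_1 = u/||u|| ≈ (0.0621, 0.9981) (||v_1|| = 1).

λ_1 = 20.0623,  λ_2 = 3.9377;  v_1 ≈ (0.0621, 0.9981)


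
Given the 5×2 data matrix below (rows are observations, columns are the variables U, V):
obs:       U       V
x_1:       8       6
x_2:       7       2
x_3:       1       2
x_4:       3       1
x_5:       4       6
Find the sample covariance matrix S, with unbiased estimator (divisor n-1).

Step 1 — column means:
  mean(U) = (8 + 7 + 1 + 3 + 4) / 5 = 23/5 = 4.6
  mean(V) = (6 + 2 + 2 + 1 + 6) / 5 = 17/5 = 3.4

Step 2 — sample covariance S[i,j] = (1/(n-1)) · Σ_k (x_{k,i} - mean_i) · (x_{k,j} - mean_j), with n-1 = 4.
  S[U,U] = ((3.4)·(3.4) + (2.4)·(2.4) + (-3.6)·(-3.6) + (-1.6)·(-1.6) + (-0.6)·(-0.6)) / 4 = 33.2/4 = 8.3
  S[U,V] = ((3.4)·(2.6) + (2.4)·(-1.4) + (-3.6)·(-1.4) + (-1.6)·(-2.4) + (-0.6)·(2.6)) / 4 = 12.8/4 = 3.2
  S[V,V] = ((2.6)·(2.6) + (-1.4)·(-1.4) + (-1.4)·(-1.4) + (-2.4)·(-2.4) + (2.6)·(2.6)) / 4 = 23.2/4 = 5.8

S is symmetric (S[j,i] = S[i,j]). Assembling:

S = [[8.3, 3.2],
 [3.2, 5.8]]


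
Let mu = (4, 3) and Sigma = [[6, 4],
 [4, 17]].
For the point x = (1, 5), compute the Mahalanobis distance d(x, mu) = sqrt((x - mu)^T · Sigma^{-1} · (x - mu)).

Step 1 — centre the observation: (x - mu) = (-3, 2).

Step 2 — invert Sigma. det(Sigma) = 6·17 - (4)² = 86.
  Sigma^{-1} = (1/det) · [[d, -b], [-b, a]] = [[0.1977, -0.0465],
 [-0.0465, 0.0698]].

Step 3 — form the quadratic (x - mu)^T · Sigma^{-1} · (x - mu):
  Sigma^{-1} · (x - mu) = (-0.686, 0.2791).
  (x - mu)^T · [Sigma^{-1} · (x - mu)] = (-3)·(-0.686) + (2)·(0.2791) = 2.6163.

Step 4 — take square root: d = √(2.6163) ≈ 1.6175.

d(x, mu) = √(2.6163) ≈ 1.6175


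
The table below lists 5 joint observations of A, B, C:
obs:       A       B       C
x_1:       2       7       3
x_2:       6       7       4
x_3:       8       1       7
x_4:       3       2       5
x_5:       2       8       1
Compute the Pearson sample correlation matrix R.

Step 1 — column means:
  mean(A) = (2 + 6 + 8 + 3 + 2) / 5 = 21/5 = 4.2
  mean(B) = (7 + 7 + 1 + 2 + 8) / 5 = 25/5 = 5
  mean(C) = (3 + 4 + 7 + 5 + 1) / 5 = 20/5 = 4

Step 2 — sample variances and covariances s[i,j] = (1/(n-1)) · Σ_k (x_{k,i} - mean_i) · (x_{k,j} - mean_j), with n-1 = 4:
  s[A,A] = ((-2.2)·(-2.2) + (1.8)·(1.8) + (3.8)·(3.8) + (-1.2)·(-1.2) + (-2.2)·(-2.2)) / 4 = 28.8/4 = 7.2
  s[A,B] = ((-2.2)·(2) + (1.8)·(2) + (3.8)·(-4) + (-1.2)·(-3) + (-2.2)·(3)) / 4 = -19/4 = -4.75
  s[A,C] = ((-2.2)·(-1) + (1.8)·(0) + (3.8)·(3) + (-1.2)·(1) + (-2.2)·(-3)) / 4 = 19/4 = 4.75
  s[B,B] = ((2)·(2) + (2)·(2) + (-4)·(-4) + (-3)·(-3) + (3)·(3)) / 4 = 42/4 = 10.5
  s[B,C] = ((2)·(-1) + (2)·(0) + (-4)·(3) + (-3)·(1) + (3)·(-3)) / 4 = -26/4 = -6.5
  s[C,C] = ((-1)·(-1) + (0)·(0) + (3)·(3) + (1)·(1) + (-3)·(-3)) / 4 = 20/4 = 5
  Sample standard deviations s_i = √(s[i,i]):
  s(A) = √(7.2) = 2.6833
  s(B) = √(10.5) = 3.2404
  s(C) = √(5) = 2.2361

Step 3 — r_{ij} = s_{ij} / (s_i · s_j):
  r[A,A] = 1 (diagonal).
  r[A,B] = -4.75 / (2.6833 · 3.2404) = -4.75 / 8.6948 = -0.5463
  r[A,C] = 4.75 / (2.6833 · 2.2361) = 4.75 / 6 = 0.7917
  r[B,B] = 1 (diagonal).
  r[B,C] = -6.5 / (3.2404 · 2.2361) = -6.5 / 7.2457 = -0.8971
  r[C,C] = 1 (diagonal).

R is symmetric with unit diagonal. Assembling:

R = [[1, -0.5463, 0.7917],
 [-0.5463, 1, -0.8971],
 [0.7917, -0.8971, 1]]


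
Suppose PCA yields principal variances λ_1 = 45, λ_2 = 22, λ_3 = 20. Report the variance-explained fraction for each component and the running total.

Step 1 — total variance = trace(Sigma) = Σ λ_i = 45 + 22 + 20 = 87.

Step 2 — fraction explained by component i = λ_i / Σ λ:
  PC1: 45/87 = 0.5172
  PC2: 22/87 = 0.2529
  PC3: 20/87 = 0.2299

Step 3 — cumulative fraction after k components = (λ_1 + ... + λ_k) / Σ λ:
  k = 1: 45/87 = 0.5172
  k = 2: (45 + 22)/87 = 67/87 = 0.7701
  k = 3: (45 + 22 + 20)/87 = 87/87 = 1

Summary (fraction, with percent):

explained: PC1 0.5172 (51.72%), PC2 0.2529 (25.29%), PC3 0.2299 (22.99%);  cumulative: 0.5172, 0.7701, 1


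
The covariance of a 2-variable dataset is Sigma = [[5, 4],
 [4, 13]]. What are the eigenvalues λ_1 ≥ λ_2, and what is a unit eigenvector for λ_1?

Step 1 — characteristic polynomial of 2×2 Sigma:
  det(Sigma - λI) = λ² - trace · λ + det = 0.
  trace = 5 + 13 = 18, det = 5·13 - (4)² = 49.
Step 2 — discriminant:
  Δ = trace² - 4·det = 324 - 196 = 128.
Step 3 — eigenvalues:
  λ = (trace ± √Δ)/2 = (18 ± 11.3137)/2,
  λ_1 = 14.6569,  λ_2 = 3.3431.

Step 4 — unit eigenvector for λ_1: solve (Sigma - λ_1 I)v = 0. First row:
  (5 - 14.6569)·v_x + (4)·v_y = 0, i.e. (-9.6569)·v_x + (4)·v_y = 0,
  so v ∝ (b, λ_1 - a) = (4, 9.6569) = u.
  ||u|| = √((4)² + (9.6569)²) = √(109.2548) ≈ 10.4525,
  v_1 = u/||u|| ≈ (0.3827, 0.9239) (||v_1|| = 1).

λ_1 = 14.6569,  λ_2 = 3.3431;  v_1 ≈ (0.3827, 0.9239)


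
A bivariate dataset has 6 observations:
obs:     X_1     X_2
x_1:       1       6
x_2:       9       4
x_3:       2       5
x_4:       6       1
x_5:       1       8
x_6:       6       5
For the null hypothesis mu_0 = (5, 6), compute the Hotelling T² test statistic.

Step 1 — sample mean vector:
  mean(X_1) = (1 + 9 + 2 + 6 + 1 + 6) / 6 = 25/6 = 4.1667
  mean(X_2) = (6 + 4 + 5 + 1 + 8 + 5) / 6 = 29/6 = 4.8333
  x̄ = (4.1667, 4.8333),  deviation x̄ - mu_0 = (4.1667, 4.8333) - (5, 6) = (-0.8333, -1.1667).

Step 2 — sample covariance matrix, S[i,j] = (1/(n-1)) · Σ_k (x_{k,i} - mean_i) · (x_{k,j} - mean_j), divisor n-1 = 5:
  S[X_1,X_1] = ((-3.1667)·(-3.1667) + (4.8333)·(4.8333) + (-2.1667)·(-2.1667) + (1.8333)·(1.8333) + (-3.1667)·(-3.1667) + (1.8333)·(1.8333)) / 5 = 54.8333/5 = 10.9667
  S[X_1,X_2] = ((-3.1667)·(1.1667) + (4.8333)·(-0.8333) + (-2.1667)·(0.1667) + (1.8333)·(-3.8333) + (-3.1667)·(3.1667) + (1.8333)·(0.1667)) / 5 = -24.8333/5 = -4.9667
  S[X_2,X_2] = ((1.1667)·(1.1667) + (-0.8333)·(-0.8333) + (0.1667)·(0.1667) + (-3.8333)·(-3.8333) + (3.1667)·(3.1667) + (0.1667)·(0.1667)) / 5 = 26.8333/5 = 5.3667
  S = [[10.9667, -4.9667],
 [-4.9667, 5.3667]].

Step 3 — invert S. det(S) = 10.9667·5.3667 - (-4.9667)² = 34.1867.
  S^{-1} = (1/det) · [[d, -b], [-b, a]] = [[0.157, 0.1453],
 [0.1453, 0.3208]].

Step 4 — quadratic form (x̄ - mu_0)^T · S^{-1} · (x̄ - mu_0):
  S^{-1} · (x̄ - mu_0) = (-0.3003, -0.4953),
  (x̄ - mu_0)^T · [...] = (-0.8333)·(-0.3003) + (-1.1667)·(-0.4953) = 0.8281.

Step 5 — scale by n: T² = 6 · 0.8281 = 4.9688.

T² ≈ 4.9688


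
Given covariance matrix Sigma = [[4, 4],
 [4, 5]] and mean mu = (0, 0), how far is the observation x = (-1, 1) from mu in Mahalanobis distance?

Step 1 — centre the observation: (x - mu) = (-1, 1).

Step 2 — invert Sigma. det(Sigma) = 4·5 - (4)² = 4.
  Sigma^{-1} = (1/det) · [[d, -b], [-b, a]] = [[1.25, -1],
 [-1, 1]].

Step 3 — form the quadratic (x - mu)^T · Sigma^{-1} · (x - mu):
  Sigma^{-1} · (x - mu) = (-2.25, 2).
  (x - mu)^T · [Sigma^{-1} · (x - mu)] = (-1)·(-2.25) + (1)·(2) = 4.25.

Step 4 — take square root: d = √(4.25) ≈ 2.0616.

d(x, mu) = √(4.25) ≈ 2.0616


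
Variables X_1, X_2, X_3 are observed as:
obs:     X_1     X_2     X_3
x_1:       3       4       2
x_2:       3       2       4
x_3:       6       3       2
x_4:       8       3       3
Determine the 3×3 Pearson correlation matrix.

Step 1 — column means:
  mean(X_1) = (3 + 3 + 6 + 8) / 4 = 20/4 = 5
  mean(X_2) = (4 + 2 + 3 + 3) / 4 = 12/4 = 3
  mean(X_3) = (2 + 4 + 2 + 3) / 4 = 11/4 = 2.75

Step 2 — sample variances and covariances s[i,j] = (1/(n-1)) · Σ_k (x_{k,i} - mean_i) · (x_{k,j} - mean_j), with n-1 = 3:
  s[X_1,X_1] = ((-2)·(-2) + (-2)·(-2) + (1)·(1) + (3)·(3)) / 3 = 18/3 = 6
  s[X_1,X_2] = ((-2)·(1) + (-2)·(-1) + (1)·(0) + (3)·(0)) / 3 = 0/3 = 0
  s[X_1,X_3] = ((-2)·(-0.75) + (-2)·(1.25) + (1)·(-0.75) + (3)·(0.25)) / 3 = -1/3 = -0.3333
  s[X_2,X_2] = ((1)·(1) + (-1)·(-1) + (0)·(0) + (0)·(0)) / 3 = 2/3 = 0.6667
  s[X_2,X_3] = ((1)·(-0.75) + (-1)·(1.25) + (0)·(-0.75) + (0)·(0.25)) / 3 = -2/3 = -0.6667
  s[X_3,X_3] = ((-0.75)·(-0.75) + (1.25)·(1.25) + (-0.75)·(-0.75) + (0.25)·(0.25)) / 3 = 2.75/3 = 0.9167
  Sample standard deviations s_i = √(s[i,i]):
  s(X_1) = √(6) = 2.4495
  s(X_2) = √(0.6667) = 0.8165
  s(X_3) = √(0.9167) = 0.9574

Step 3 — r_{ij} = s_{ij} / (s_i · s_j):
  r[X_1,X_1] = 1 (diagonal).
  r[X_1,X_2] = 0 / (2.4495 · 0.8165) = 0 / 2 = 0
  r[X_1,X_3] = -0.3333 / (2.4495 · 0.9574) = -0.3333 / 2.3452 = -0.1421
  r[X_2,X_2] = 1 (diagonal).
  r[X_2,X_3] = -0.6667 / (0.8165 · 0.9574) = -0.6667 / 0.7817 = -0.8528
  r[X_3,X_3] = 1 (diagonal).

R is symmetric with unit diagonal. Assembling:

R = [[1, 0, -0.1421],
 [0, 1, -0.8528],
 [-0.1421, -0.8528, 1]]


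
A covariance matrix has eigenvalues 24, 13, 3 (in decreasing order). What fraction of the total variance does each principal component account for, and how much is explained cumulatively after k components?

Step 1 — total variance = trace(Sigma) = Σ λ_i = 24 + 13 + 3 = 40.

Step 2 — fraction explained by component i = λ_i / Σ λ:
  PC1: 24/40 = 0.6
  PC2: 13/40 = 0.325
  PC3: 3/40 = 0.075

Step 3 — cumulative fraction after k components = (λ_1 + ... + λ_k) / Σ λ:
  k = 1: 24/40 = 0.6
  k = 2: (24 + 13)/40 = 37/40 = 0.925
  k = 3: (24 + 13 + 3)/40 = 40/40 = 1

Summary (fraction, with percent):

explained: PC1 0.6 (60%), PC2 0.325 (32.5%), PC3 0.075 (7.5%);  cumulative: 0.6, 0.925, 1


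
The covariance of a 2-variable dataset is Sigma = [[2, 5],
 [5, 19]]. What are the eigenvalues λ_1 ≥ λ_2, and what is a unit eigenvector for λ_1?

Step 1 — characteristic polynomial of 2×2 Sigma:
  det(Sigma - λI) = λ² - trace · λ + det = 0.
  trace = 2 + 19 = 21, det = 2·19 - (5)² = 13.
Step 2 — discriminant:
  Δ = trace² - 4·det = 441 - 52 = 389.
Step 3 — eigenvalues:
  λ = (trace ± √Δ)/2 = (21 ± 19.7231)/2,
  λ_1 = 20.3615,  λ_2 = 0.6385.

Step 4 — unit eigenvector for λ_1: solve (Sigma - λ_1 I)v = 0. First row:
  (2 - 20.3615)·v_x + (5)·v_y = 0, i.e. (-18.3615)·v_x + (5)·v_y = 0,
  so v ∝ (b, λ_1 - a) = (5, 18.3615) = u.
  ||u|| = √((5)² + (18.3615)²) = √(362.1462) ≈ 19.0301,
  v_1 = u/||u|| ≈ (0.2627, 0.9649) (||v_1|| = 1).

λ_1 = 20.3615,  λ_2 = 0.6385;  v_1 ≈ (0.2627, 0.9649)


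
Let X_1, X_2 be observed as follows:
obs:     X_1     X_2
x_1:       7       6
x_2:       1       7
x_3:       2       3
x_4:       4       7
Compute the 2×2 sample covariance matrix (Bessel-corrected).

Step 1 — column means:
  mean(X_1) = (7 + 1 + 2 + 4) / 4 = 14/4 = 3.5
  mean(X_2) = (6 + 7 + 3 + 7) / 4 = 23/4 = 5.75

Step 2 — sample covariance S[i,j] = (1/(n-1)) · Σ_k (x_{k,i} - mean_i) · (x_{k,j} - mean_j), with n-1 = 3.
  S[X_1,X_1] = ((3.5)·(3.5) + (-2.5)·(-2.5) + (-1.5)·(-1.5) + (0.5)·(0.5)) / 3 = 21/3 = 7
  S[X_1,X_2] = ((3.5)·(0.25) + (-2.5)·(1.25) + (-1.5)·(-2.75) + (0.5)·(1.25)) / 3 = 2.5/3 = 0.8333
  S[X_2,X_2] = ((0.25)·(0.25) + (1.25)·(1.25) + (-2.75)·(-2.75) + (1.25)·(1.25)) / 3 = 10.75/3 = 3.5833

S is symmetric (S[j,i] = S[i,j]). Assembling:

S = [[7, 0.8333],
 [0.8333, 3.5833]]


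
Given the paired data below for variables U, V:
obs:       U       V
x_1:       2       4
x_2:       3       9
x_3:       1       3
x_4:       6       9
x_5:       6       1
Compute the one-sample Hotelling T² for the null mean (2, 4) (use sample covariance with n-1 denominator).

Step 1 — sample mean vector:
  mean(U) = (2 + 3 + 1 + 6 + 6) / 5 = 18/5 = 3.6
  mean(V) = (4 + 9 + 3 + 9 + 1) / 5 = 26/5 = 5.2
  x̄ = (3.6, 5.2),  deviation x̄ - mu_0 = (3.6, 5.2) - (2, 4) = (1.6, 1.2).

Step 2 — sample covariance matrix, S[i,j] = (1/(n-1)) · Σ_k (x_{k,i} - mean_i) · (x_{k,j} - mean_j), divisor n-1 = 4:
  S[U,U] = ((-1.6)·(-1.6) + (-0.6)·(-0.6) + (-2.6)·(-2.6) + (2.4)·(2.4) + (2.4)·(2.4)) / 4 = 21.2/4 = 5.3
  S[U,V] = ((-1.6)·(-1.2) + (-0.6)·(3.8) + (-2.6)·(-2.2) + (2.4)·(3.8) + (2.4)·(-4.2)) / 4 = 4.4/4 = 1.1
  S[V,V] = ((-1.2)·(-1.2) + (3.8)·(3.8) + (-2.2)·(-2.2) + (3.8)·(3.8) + (-4.2)·(-4.2)) / 4 = 52.8/4 = 13.2
  S = [[5.3, 1.1],
 [1.1, 13.2]].

Step 3 — invert S. det(S) = 5.3·13.2 - (1.1)² = 68.75.
  S^{-1} = (1/det) · [[d, -b], [-b, a]] = [[0.192, -0.016],
 [-0.016, 0.0771]].

Step 4 — quadratic form (x̄ - mu_0)^T · S^{-1} · (x̄ - mu_0):
  S^{-1} · (x̄ - mu_0) = (0.288, 0.0669),
  (x̄ - mu_0)^T · [...] = (1.6)·(0.288) + (1.2)·(0.0669) = 0.5411.

Step 5 — scale by n: T² = 5 · 0.5411 = 2.7055.

T² ≈ 2.7055


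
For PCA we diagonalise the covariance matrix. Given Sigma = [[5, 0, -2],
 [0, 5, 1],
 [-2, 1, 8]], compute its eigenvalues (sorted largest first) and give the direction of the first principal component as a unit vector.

Step 1 — characteristic polynomial p(λ) = det(λI - Sigma) = λ³ - tr·λ² + c_1·λ - det, where tr = trace, c_1 = sum of the principal 2×2 minors, det = det(Sigma):
  tr = 5 + 5 + 8 = 18,
  c_1 = (5·5 - (0)²) + (5·8 - (-2)²) + (5·8 - (1)²) = 25 + 36 + 39 = 100,
  det = 5·(5·8 - (1)²) - (0)·((0)·8 - (1)·(-2)) + (-2)·((0)·(1) - 5·(-2)) = 5·(39) - (0)·(2) + (-2)·(10) = 175.
  So p(λ) = λ³ - 18λ² + 100λ - 175.
Step 2 — look for an integer root (rational root theorem: any rational root is an integer divisor of 175). Testing λ = 5:
  p(5) = 125 - 450 + 500 - 175 = 0  ✓
  Dividing out (λ - 5): p(λ) = (λ - 5)(λ² - 13λ + 35).
Step 3 — remaining eigenvalues from the quadratic λ² - 13λ + 35 = 0:
  Δ = 13² - 4·35 = 169 - 140 = 29,  λ = (13 ± √29)/2 = (13 ± 5.3852)/2 ≈ 9.1926 or 3.8074.
  Sorted: λ_1 = 9.1926,  λ_2 = 5,  λ_3 = 3.8074  (check: sum = 18 = tr ✓).

Step 4 — unit eigenvector for λ_1 ≈ 9.1926: v spans the null space of (Sigma - λ_1 I), whose rows are
  r_1 = (-4.1926, 0, -2),  r_2 = (0, -4.1926, 1),  r_3 = (-2, 1, -1.1926).
  v is orthogonal to every row, so take v ∝ r_1 × r_2 = ((0)·(1) - (-2)·(-4.1926), (-2)·(0) - (-4.1926)·(1), (-4.1926)·(-4.1926) - (0)·(0)) ≈ (-8.3852, 4.1926, 17.5777).
  Rescale (multiply by -1 so the first nonzero entry is positive): u = (8.3852, -4.1926, -17.5777).
  ||u|| = √((8.3852)² + (-4.1926)² + (-17.5777)²) = √(396.8659) ≈ 19.9215,  v_1 = u/||u|| ≈ (0.4209, -0.2105, -0.8824) (||v_1|| = 1).

λ_1 = 9.1926,  λ_2 = 5,  λ_3 = 3.8074;  v_1 ≈ (0.4209, -0.2105, -0.8824)


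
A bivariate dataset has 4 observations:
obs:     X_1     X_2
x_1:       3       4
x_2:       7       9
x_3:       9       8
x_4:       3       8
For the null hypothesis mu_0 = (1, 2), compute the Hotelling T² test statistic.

Step 1 — sample mean vector:
  mean(X_1) = (3 + 7 + 9 + 3) / 4 = 22/4 = 5.5
  mean(X_2) = (4 + 9 + 8 + 8) / 4 = 29/4 = 7.25
  x̄ = (5.5, 7.25),  deviation x̄ - mu_0 = (5.5, 7.25) - (1, 2) = (4.5, 5.25).

Step 2 — sample covariance matrix, S[i,j] = (1/(n-1)) · Σ_k (x_{k,i} - mean_i) · (x_{k,j} - mean_j), divisor n-1 = 3:
  S[X_1,X_1] = ((-2.5)·(-2.5) + (1.5)·(1.5) + (3.5)·(3.5) + (-2.5)·(-2.5)) / 3 = 27/3 = 9
  S[X_1,X_2] = ((-2.5)·(-3.25) + (1.5)·(1.75) + (3.5)·(0.75) + (-2.5)·(0.75)) / 3 = 11.5/3 = 3.8333
  S[X_2,X_2] = ((-3.25)·(-3.25) + (1.75)·(1.75) + (0.75)·(0.75) + (0.75)·(0.75)) / 3 = 14.75/3 = 4.9167
  S = [[9, 3.8333],
 [3.8333, 4.9167]].

Step 3 — invert S. det(S) = 9·4.9167 - (3.8333)² = 29.5556.
  S^{-1} = (1/det) · [[d, -b], [-b, a]] = [[0.1664, -0.1297],
 [-0.1297, 0.3045]].

Step 4 — quadratic form (x̄ - mu_0)^T · S^{-1} · (x̄ - mu_0):
  S^{-1} · (x̄ - mu_0) = (0.0677, 1.015),
  (x̄ - mu_0)^T · [...] = (4.5)·(0.0677) + (5.25)·(1.015) = 5.6335.

Step 5 — scale by n: T² = 4 · 5.6335 = 22.5338.

T² ≈ 22.5338


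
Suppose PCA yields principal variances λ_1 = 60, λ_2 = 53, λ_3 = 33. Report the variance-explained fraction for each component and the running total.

Step 1 — total variance = trace(Sigma) = Σ λ_i = 60 + 53 + 33 = 146.

Step 2 — fraction explained by component i = λ_i / Σ λ:
  PC1: 60/146 = 0.411
  PC2: 53/146 = 0.363
  PC3: 33/146 = 0.226

Step 3 — cumulative fraction after k components = (λ_1 + ... + λ_k) / Σ λ:
  k = 1: 60/146 = 0.411
  k = 2: (60 + 53)/146 = 113/146 = 0.774
  k = 3: (60 + 53 + 33)/146 = 146/146 = 1

Summary (fraction, with percent):

explained: PC1 0.411 (41.1%), PC2 0.363 (36.3%), PC3 0.226 (22.6%);  cumulative: 0.411, 0.774, 1


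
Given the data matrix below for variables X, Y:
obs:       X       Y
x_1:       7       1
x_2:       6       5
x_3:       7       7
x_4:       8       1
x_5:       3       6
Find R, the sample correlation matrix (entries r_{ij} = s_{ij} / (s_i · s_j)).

Step 1 — column means:
  mean(X) = (7 + 6 + 7 + 8 + 3) / 5 = 31/5 = 6.2
  mean(Y) = (1 + 5 + 7 + 1 + 6) / 5 = 20/5 = 4

Step 2 — sample variances and covariances s[i,j] = (1/(n-1)) · Σ_k (x_{k,i} - mean_i) · (x_{k,j} - mean_j), with n-1 = 4:
  s[X,X] = ((0.8)·(0.8) + (-0.2)·(-0.2) + (0.8)·(0.8) + (1.8)·(1.8) + (-3.2)·(-3.2)) / 4 = 14.8/4 = 3.7
  s[X,Y] = ((0.8)·(-3) + (-0.2)·(1) + (0.8)·(3) + (1.8)·(-3) + (-3.2)·(2)) / 4 = -12/4 = -3
  s[Y,Y] = ((-3)·(-3) + (1)·(1) + (3)·(3) + (-3)·(-3) + (2)·(2)) / 4 = 32/4 = 8
  Sample standard deviations s_i = √(s[i,i]):
  s(X) = √(3.7) = 1.9235
  s(Y) = √(8) = 2.8284

Step 3 — r_{ij} = s_{ij} / (s_i · s_j):
  r[X,X] = 1 (diagonal).
  r[X,Y] = -3 / (1.9235 · 2.8284) = -3 / 5.4406 = -0.5514
  r[Y,Y] = 1 (diagonal).

R is symmetric with unit diagonal. Assembling:

R = [[1, -0.5514],
 [-0.5514, 1]]


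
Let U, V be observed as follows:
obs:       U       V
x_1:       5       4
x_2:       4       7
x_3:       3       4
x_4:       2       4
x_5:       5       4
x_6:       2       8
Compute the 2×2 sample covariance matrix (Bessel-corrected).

Step 1 — column means:
  mean(U) = (5 + 4 + 3 + 2 + 5 + 2) / 6 = 21/6 = 3.5
  mean(V) = (4 + 7 + 4 + 4 + 4 + 8) / 6 = 31/6 = 5.1667

Step 2 — sample covariance S[i,j] = (1/(n-1)) · Σ_k (x_{k,i} - mean_i) · (x_{k,j} - mean_j), with n-1 = 5.
  S[U,U] = ((1.5)·(1.5) + (0.5)·(0.5) + (-0.5)·(-0.5) + (-1.5)·(-1.5) + (1.5)·(1.5) + (-1.5)·(-1.5)) / 5 = 9.5/5 = 1.9
  S[U,V] = ((1.5)·(-1.1667) + (0.5)·(1.8333) + (-0.5)·(-1.1667) + (-1.5)·(-1.1667) + (1.5)·(-1.1667) + (-1.5)·(2.8333)) / 5 = -4.5/5 = -0.9
  S[V,V] = ((-1.1667)·(-1.1667) + (1.8333)·(1.8333) + (-1.1667)·(-1.1667) + (-1.1667)·(-1.1667) + (-1.1667)·(-1.1667) + (2.8333)·(2.8333)) / 5 = 16.8333/5 = 3.3667

S is symmetric (S[j,i] = S[i,j]). Assembling:

S = [[1.9, -0.9],
 [-0.9, 3.3667]]


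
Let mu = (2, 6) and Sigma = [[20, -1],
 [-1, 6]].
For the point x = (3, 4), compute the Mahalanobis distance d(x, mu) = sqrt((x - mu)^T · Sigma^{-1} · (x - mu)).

Step 1 — centre the observation: (x - mu) = (1, -2).

Step 2 — invert Sigma. det(Sigma) = 20·6 - (-1)² = 119.
  Sigma^{-1} = (1/det) · [[d, -b], [-b, a]] = [[0.0504, 0.0084],
 [0.0084, 0.1681]].

Step 3 — form the quadratic (x - mu)^T · Sigma^{-1} · (x - mu):
  Sigma^{-1} · (x - mu) = (0.0336, -0.3277).
  (x - mu)^T · [Sigma^{-1} · (x - mu)] = (1)·(0.0336) + (-2)·(-0.3277) = 0.6891.

Step 4 — take square root: d = √(0.6891) ≈ 0.8301.

d(x, mu) = √(0.6891) ≈ 0.8301


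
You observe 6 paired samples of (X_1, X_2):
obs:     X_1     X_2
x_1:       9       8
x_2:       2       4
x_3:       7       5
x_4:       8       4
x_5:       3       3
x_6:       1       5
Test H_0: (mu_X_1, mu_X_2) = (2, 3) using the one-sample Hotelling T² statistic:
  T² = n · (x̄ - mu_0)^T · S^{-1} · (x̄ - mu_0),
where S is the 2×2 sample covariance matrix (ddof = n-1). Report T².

Step 1 — sample mean vector:
  mean(X_1) = (9 + 2 + 7 + 8 + 3 + 1) / 6 = 30/6 = 5
  mean(X_2) = (8 + 4 + 5 + 4 + 3 + 5) / 6 = 29/6 = 4.8333
  x̄ = (5, 4.8333),  deviation x̄ - mu_0 = (5, 4.8333) - (2, 3) = (3, 1.8333).

Step 2 — sample covariance matrix, S[i,j] = (1/(n-1)) · Σ_k (x_{k,i} - mean_i) · (x_{k,j} - mean_j), divisor n-1 = 5:
  S[X_1,X_1] = ((4)·(4) + (-3)·(-3) + (2)·(2) + (3)·(3) + (-2)·(-2) + (-4)·(-4)) / 5 = 58/5 = 11.6
  S[X_1,X_2] = ((4)·(3.1667) + (-3)·(-0.8333) + (2)·(0.1667) + (3)·(-0.8333) + (-2)·(-1.8333) + (-4)·(0.1667)) / 5 = 16/5 = 3.2
  S[X_2,X_2] = ((3.1667)·(3.1667) + (-0.8333)·(-0.8333) + (0.1667)·(0.1667) + (-0.8333)·(-0.8333) + (-1.8333)·(-1.8333) + (0.1667)·(0.1667)) / 5 = 14.8333/5 = 2.9667
  S = [[11.6, 3.2],
 [3.2, 2.9667]].

Step 3 — invert S. det(S) = 11.6·2.9667 - (3.2)² = 24.1733.
  S^{-1} = (1/det) · [[d, -b], [-b, a]] = [[0.1227, -0.1324],
 [-0.1324, 0.4799]].

Step 4 — quadratic form (x̄ - mu_0)^T · S^{-1} · (x̄ - mu_0):
  S^{-1} · (x̄ - mu_0) = (0.1255, 0.4826),
  (x̄ - mu_0)^T · [...] = (3)·(0.1255) + (1.8333)·(0.4826) = 1.2613.

Step 5 — scale by n: T² = 6 · 1.2613 = 7.5676.

T² ≈ 7.5676
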